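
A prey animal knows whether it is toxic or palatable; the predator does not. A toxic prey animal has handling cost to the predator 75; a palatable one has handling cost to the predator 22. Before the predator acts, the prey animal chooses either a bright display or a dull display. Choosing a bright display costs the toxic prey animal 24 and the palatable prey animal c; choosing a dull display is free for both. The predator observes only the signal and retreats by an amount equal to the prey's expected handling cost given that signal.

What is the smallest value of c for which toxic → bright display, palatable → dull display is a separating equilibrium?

Under separation: bright display → toxic (pays 75); dull display → palatable (pays 22).
Toxic: 75 − 24 = 51 ≥ 22 − 0 = 22. Holds regardless of c. ✓
Palatable: 22 − 0 ≥ 75 − c, so c ≥ 75 − 22 = 53.

53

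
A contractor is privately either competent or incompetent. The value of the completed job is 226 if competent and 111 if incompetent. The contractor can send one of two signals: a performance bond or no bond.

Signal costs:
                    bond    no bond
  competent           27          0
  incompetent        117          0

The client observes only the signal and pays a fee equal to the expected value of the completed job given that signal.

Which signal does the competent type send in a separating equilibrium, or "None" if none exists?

bond

Try competent → bond, incompetent → no bond:
  Under separation the client infers type exactly: bond → competent (pays 226), no bond → incompetent (pays 111).
  Competent: bond gives 226 − 27 = 199; no bond gives 111 − 0 = 111. No deviation. ✓
  Incompetent: no bond gives 111 − 0 = 111; bond gives 226 − 117 = 109. No deviation. ✓
Both hold — the competent type sends bond.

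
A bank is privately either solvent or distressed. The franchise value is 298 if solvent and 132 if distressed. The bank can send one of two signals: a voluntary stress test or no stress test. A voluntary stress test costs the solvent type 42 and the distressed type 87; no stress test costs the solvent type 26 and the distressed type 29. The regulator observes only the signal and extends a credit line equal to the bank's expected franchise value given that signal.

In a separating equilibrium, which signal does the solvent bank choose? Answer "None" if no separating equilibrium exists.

None

Try solvent → stress test, distressed → no stress test:
  Under separation the regulator infers type exactly: stress test → solvent (pays 298), no stress test → distressed (pays 132).
  Solvent: stress test gives 298 − 42 = 256; no stress test gives 132 − 26 = 106. No deviation. ✓
  Distressed: no stress test gives 132 − 29 = 103; stress test gives 298 − 87 = 211. Would deviate. ✗
Try solvent → no stress test, distressed → stress test:
  Under separation the regulator infers type exactly: no stress test → solvent (pays 298), stress test → distressed (pays 132).
  Solvent: no stress test gives 298 − 26 = 272; stress test gives 132 − 42 = 90. No deviation. ✓
  Distressed: stress test gives 132 − 87 = 45; no stress test gives 298 − 29 = 269. Would deviate. ✗
Neither assignment is incentive-compatible.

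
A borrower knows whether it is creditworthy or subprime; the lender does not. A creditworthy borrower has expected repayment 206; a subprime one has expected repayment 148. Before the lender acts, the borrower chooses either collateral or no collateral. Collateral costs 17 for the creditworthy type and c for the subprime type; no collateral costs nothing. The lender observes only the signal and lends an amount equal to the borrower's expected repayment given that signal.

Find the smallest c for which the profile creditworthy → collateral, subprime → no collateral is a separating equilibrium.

58

Under separation: collateral → creditworthy (pays 206); no collateral → subprime (pays 148).
Creditworthy: 206 − 17 = 189 ≥ 148 − 0 = 148. Holds regardless of c. ✓
Subprime: 148 − 0 ≥ 206 − c, so c ≥ 206 − 148 = 58.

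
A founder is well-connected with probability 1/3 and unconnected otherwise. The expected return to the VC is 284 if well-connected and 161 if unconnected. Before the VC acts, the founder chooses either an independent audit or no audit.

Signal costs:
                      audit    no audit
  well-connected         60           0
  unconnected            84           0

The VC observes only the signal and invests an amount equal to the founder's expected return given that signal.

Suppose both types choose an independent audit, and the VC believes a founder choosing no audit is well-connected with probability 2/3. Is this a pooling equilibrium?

On the equilibrium path (audit) the VC holds the prior 1/3 and pays 1/3·284 + 2/3·161 = 202. Off-path (no audit) belief 2/3 gives 2/3·284 + 1/3·161 = 243.
Well-connected: audit gives 202 − 60 = 142; no audit gives 243 − 0 = 243. Deviates. ✗
Unconnected: audit gives 202 − 84 = 118; no audit gives 243 − 0 = 243. Deviates. ✗

No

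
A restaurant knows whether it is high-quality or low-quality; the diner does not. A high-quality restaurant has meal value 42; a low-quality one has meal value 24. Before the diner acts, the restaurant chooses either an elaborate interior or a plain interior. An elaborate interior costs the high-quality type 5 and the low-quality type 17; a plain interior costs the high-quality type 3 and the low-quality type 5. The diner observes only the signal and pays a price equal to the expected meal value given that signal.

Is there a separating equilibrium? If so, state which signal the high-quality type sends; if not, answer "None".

None

Try high-quality → elaborate interior, low-quality → plain interior:
  Under separation the diner infers type exactly: elaborate interior → high-quality (pays 42), plain interior → low-quality (pays 24).
  High-quality: elaborate interior gives 42 − 5 = 37; plain interior gives 24 − 3 = 21. No deviation. ✓
  Low-quality: plain interior gives 24 − 5 = 19; elaborate interior gives 42 − 17 = 25. Would deviate. ✗
Try high-quality → plain interior, low-quality → elaborate interior:
  Under separation the diner infers type exactly: plain interior → high-quality (pays 42), elaborate interior → low-quality (pays 24).
  High-quality: plain interior gives 42 − 3 = 39; elaborate interior gives 24 − 5 = 19. No deviation. ✓
  Low-quality: elaborate interior gives 24 − 17 = 7; plain interior gives 42 − 5 = 37. Would deviate. ✗
Neither assignment is incentive-compatible.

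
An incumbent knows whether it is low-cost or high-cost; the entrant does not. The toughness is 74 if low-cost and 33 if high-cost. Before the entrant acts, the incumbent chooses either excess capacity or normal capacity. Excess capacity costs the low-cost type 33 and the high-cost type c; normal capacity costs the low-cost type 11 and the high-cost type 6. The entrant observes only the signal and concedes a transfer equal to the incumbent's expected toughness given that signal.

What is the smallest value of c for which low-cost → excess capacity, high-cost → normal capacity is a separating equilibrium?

47

Under separation: excess capacity → low-cost (pays 74); normal capacity → high-cost (pays 33).
Low-cost: 74 − 33 = 41 ≥ 33 − 11 = 22. Holds regardless of c. ✓
High-cost: 33 − 6 ≥ 74 − c, so c ≥ 74 − 27 = 47.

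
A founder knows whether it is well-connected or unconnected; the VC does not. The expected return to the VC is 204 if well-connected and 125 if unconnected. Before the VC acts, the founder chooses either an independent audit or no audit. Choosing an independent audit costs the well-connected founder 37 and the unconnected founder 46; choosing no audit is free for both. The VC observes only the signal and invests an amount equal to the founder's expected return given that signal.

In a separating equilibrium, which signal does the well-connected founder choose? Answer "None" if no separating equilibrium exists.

None

Try well-connected → audit, unconnected → no audit:
  Under separation the VC infers type exactly: audit → well-connected (pays 204), no audit → unconnected (pays 125).
  Well-connected: audit gives 204 − 37 = 167; no audit gives 125 − 0 = 125. No deviation. ✓
  Unconnected: no audit gives 125 − 0 = 125; audit gives 204 − 46 = 158. Would deviate. ✗
Try well-connected → no audit, unconnected → audit:
  Under separation the VC infers type exactly: no audit → well-connected (pays 204), audit → unconnected (pays 125).
  Well-connected: no audit gives 204 − 0 = 204; audit gives 125 − 37 = 88. No deviation. ✓
  Unconnected: audit gives 125 − 46 = 79; no audit gives 204 − 0 = 204. Would deviate. ✗
Neither assignment is incentive-compatible.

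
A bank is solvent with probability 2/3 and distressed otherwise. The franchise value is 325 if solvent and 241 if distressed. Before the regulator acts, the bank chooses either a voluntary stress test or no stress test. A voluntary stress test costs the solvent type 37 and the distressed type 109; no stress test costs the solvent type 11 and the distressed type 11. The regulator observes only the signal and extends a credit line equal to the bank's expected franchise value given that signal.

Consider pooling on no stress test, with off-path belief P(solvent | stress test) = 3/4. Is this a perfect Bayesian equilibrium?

At the pooled signal (no stress test) the regulator holds the prior 2/3 and pays 2/3·325 + 1/3·241 = 297. Off-path (stress test) belief 3/4 gives 3/4·325 + 1/4·241 = 304.
Solvent: no stress test gives 297 − 11 = 286; stress test gives 304 − 37 = 267. Stays. ✓
Distressed: no stress test gives 297 − 11 = 286; stress test gives 304 − 109 = 195. Stays. ✓

Yes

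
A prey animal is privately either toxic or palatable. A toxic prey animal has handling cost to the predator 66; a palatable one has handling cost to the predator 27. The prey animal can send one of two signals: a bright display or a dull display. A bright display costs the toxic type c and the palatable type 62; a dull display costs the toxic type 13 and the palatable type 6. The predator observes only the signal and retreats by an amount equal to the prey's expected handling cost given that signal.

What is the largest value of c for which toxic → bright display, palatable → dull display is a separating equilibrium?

Under separation: bright display → toxic (pays 66); dull display → palatable (pays 27).
Palatable: 27 − 6 = 21 ≥ 66 − 62 = 4. Holds regardless of c. ✓
Toxic: 66 − c ≥ 27 − 13, so c ≤ 66 − 14 = 52.

52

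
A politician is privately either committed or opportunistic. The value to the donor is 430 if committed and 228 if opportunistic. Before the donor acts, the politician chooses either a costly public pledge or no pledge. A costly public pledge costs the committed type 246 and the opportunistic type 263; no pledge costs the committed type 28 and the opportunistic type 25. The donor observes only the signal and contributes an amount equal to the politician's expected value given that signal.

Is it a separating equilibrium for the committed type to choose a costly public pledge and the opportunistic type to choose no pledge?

No

If types separate, pledge earns payment 430 and no pledge earns 228.
Committed: pledge gives 430 − 246 = 184; no pledge gives 228 − 28 = 200. Would deviate. ✗
Opportunistic: no pledge gives 228 − 25 = 203; pledge gives 430 − 263 = 167. No deviation. ✓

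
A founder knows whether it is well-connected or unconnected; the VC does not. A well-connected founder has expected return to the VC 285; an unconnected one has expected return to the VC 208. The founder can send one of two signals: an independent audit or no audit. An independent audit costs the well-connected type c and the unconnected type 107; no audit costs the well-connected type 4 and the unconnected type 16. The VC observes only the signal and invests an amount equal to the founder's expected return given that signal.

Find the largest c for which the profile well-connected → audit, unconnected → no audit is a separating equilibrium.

81

Under separation: audit → well-connected (pays 285); no audit → unconnected (pays 208).
Unconnected: 208 − 16 = 192 ≥ 285 − 107 = 178. Holds regardless of c. ✓
Well-connected: 285 − c ≥ 208 − 4, so c ≤ 285 − 204 = 81.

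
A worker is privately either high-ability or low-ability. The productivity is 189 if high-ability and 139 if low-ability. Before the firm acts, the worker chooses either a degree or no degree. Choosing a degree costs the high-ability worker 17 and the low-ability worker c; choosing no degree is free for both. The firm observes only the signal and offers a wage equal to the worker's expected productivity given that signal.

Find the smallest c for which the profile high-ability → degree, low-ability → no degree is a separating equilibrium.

50

Under separation: degree → high-ability (pays 189); no degree → low-ability (pays 139).
High-ability: 189 − 17 = 172 ≥ 139 − 0 = 139. Holds regardless of c. ✓
Low-ability: 139 − 0 ≥ 189 − c, so c ≥ 189 − 139 = 50.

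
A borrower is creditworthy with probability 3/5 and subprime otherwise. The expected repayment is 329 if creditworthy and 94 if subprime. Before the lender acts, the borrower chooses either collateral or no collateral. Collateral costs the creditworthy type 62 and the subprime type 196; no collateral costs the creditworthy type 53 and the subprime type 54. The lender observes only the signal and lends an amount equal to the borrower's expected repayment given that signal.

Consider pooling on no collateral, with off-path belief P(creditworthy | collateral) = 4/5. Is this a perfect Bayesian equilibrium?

No

At the pooled signal (no collateral) the lender holds the prior 3/5 and pays 3/5·329 + 2/5·94 = 235. Off-path (collateral) belief 4/5 gives 4/5·329 + 1/5·94 = 282.
Creditworthy: no collateral gives 235 − 53 = 182; collateral gives 282 − 62 = 220. Deviates. ✗
Subprime: no collateral gives 235 − 54 = 181; collateral gives 282 − 196 = 86. Stays. ✓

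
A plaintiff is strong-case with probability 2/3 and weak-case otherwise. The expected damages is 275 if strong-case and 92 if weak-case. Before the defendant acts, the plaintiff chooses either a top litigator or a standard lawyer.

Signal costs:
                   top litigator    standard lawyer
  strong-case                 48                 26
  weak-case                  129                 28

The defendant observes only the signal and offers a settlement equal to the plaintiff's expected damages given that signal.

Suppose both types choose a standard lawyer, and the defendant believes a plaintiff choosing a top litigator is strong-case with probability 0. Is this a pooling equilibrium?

Yes

At the pooled signal (standard lawyer) the defendant holds the prior 2/3 and pays 2/3·275 + 1/3·92 = 214. Off-path (top litigator) belief 0 gives 0·275 + 1·92 = 92.
Strong-case: standard lawyer gives 214 − 26 = 188; top litigator gives 92 − 48 = 44. Stays. ✓
Weak-case: standard lawyer gives 214 − 28 = 186; top litigator gives 92 − 129 = -37. Stays. ✓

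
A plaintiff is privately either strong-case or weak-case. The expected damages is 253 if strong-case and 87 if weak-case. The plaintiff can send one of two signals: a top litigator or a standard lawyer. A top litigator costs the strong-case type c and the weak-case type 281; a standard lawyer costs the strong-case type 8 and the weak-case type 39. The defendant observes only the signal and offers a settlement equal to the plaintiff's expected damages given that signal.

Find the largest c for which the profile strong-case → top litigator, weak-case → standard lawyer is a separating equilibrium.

174

Under separation: top litigator → strong-case (pays 253); standard lawyer → weak-case (pays 87).
Weak-case: 87 − 39 = 48 ≥ 253 − 281 = -28. Holds regardless of c. ✓
Strong-case: 253 − c ≥ 87 − 8, so c ≤ 253 − 79 = 174.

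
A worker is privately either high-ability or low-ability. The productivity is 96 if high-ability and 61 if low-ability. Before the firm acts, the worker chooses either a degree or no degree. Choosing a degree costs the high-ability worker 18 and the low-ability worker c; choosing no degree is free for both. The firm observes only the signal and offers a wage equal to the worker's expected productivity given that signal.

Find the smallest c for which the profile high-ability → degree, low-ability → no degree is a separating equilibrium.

35

Under separation: degree → high-ability (pays 96); no degree → low-ability (pays 61).
High-ability: 96 − 18 = 78 ≥ 61 − 0 = 61. Holds regardless of c. ✓
Low-ability: 61 − 0 ≥ 96 − c, so c ≥ 96 − 61 = 35.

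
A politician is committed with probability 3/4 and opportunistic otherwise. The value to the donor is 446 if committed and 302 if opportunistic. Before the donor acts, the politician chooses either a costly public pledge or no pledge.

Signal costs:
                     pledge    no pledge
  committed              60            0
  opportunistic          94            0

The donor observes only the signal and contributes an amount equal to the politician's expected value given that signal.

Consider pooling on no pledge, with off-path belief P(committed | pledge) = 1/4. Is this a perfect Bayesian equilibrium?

Yes

On the equilibrium path (no pledge) the donor holds the prior 3/4 and pays 3/4·446 + 1/4·302 = 410. Off-path (pledge) belief 1/4 gives 1/4·446 + 3/4·302 = 338.
Committed: no pledge gives 410 − 0 = 410; pledge gives 338 − 60 = 278. Stays. ✓
Opportunistic: no pledge gives 410 − 0 = 410; pledge gives 338 − 94 = 244. Stays. ✓
Beliefs are Bayes-consistent on-path and both types best-respond.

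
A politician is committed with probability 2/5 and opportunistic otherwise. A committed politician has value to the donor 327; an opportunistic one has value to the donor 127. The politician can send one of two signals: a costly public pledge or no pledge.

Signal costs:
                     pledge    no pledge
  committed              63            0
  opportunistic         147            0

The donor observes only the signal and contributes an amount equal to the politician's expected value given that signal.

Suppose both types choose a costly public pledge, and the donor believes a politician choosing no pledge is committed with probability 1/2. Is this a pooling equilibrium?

At the pooled signal (pledge) the donor holds the prior 2/5 and pays 2/5·327 + 3/5·127 = 207. Off-path (no pledge) belief 1/2 gives 1/2·327 + 1/2·127 = 227.
Committed: pledge gives 207 − 63 = 144; no pledge gives 227 − 0 = 227. Deviates. ✗
Opportunistic: pledge gives 207 − 147 = 60; no pledge gives 227 − 0 = 227. Deviates. ✗

No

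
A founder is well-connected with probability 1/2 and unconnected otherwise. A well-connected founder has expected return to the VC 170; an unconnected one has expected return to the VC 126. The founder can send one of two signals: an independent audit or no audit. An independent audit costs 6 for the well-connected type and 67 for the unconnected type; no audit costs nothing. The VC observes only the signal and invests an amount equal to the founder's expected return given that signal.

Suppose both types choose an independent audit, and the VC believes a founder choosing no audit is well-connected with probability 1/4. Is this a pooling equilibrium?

At the pooled signal (audit) the VC holds the prior 1/2 and pays 1/2·170 + 1/2·126 = 148. Off-path (no audit) belief 1/4 gives 1/4·170 + 3/4·126 = 137.
Well-connected: audit gives 148 − 6 = 142; no audit gives 137 − 0 = 137. Stays. ✓
Unconnected: audit gives 148 − 67 = 81; no audit gives 137 − 0 = 137. Deviates. ✗

No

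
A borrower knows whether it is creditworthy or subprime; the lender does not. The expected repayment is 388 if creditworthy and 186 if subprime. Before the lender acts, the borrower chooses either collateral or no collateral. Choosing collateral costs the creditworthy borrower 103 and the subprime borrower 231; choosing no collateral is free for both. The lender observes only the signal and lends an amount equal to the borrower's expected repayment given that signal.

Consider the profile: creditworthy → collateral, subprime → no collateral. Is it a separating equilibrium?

Under separation the lender infers type exactly: collateral → creditworthy (pays 388), no collateral → subprime (pays 186).
Creditworthy: collateral gives 388 − 103 = 285; no collateral gives 186 − 0 = 186. No deviation. ✓
Subprime: no collateral gives 186 − 0 = 186; collateral gives 388 − 231 = 157. No deviation. ✓
Neither type gains from mimicking the other.

Yes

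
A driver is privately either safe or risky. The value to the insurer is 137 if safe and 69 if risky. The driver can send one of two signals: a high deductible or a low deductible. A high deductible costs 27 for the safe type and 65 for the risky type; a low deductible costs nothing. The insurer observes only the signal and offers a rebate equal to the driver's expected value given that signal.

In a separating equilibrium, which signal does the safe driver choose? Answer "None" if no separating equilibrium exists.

None

Try safe → high deductible, risky → low deductible:
  If types separate, high deductible earns payment 137 and low deductible earns 69.
  Safe: high deductible gives 137 − 27 = 110; low deductible gives 69 − 0 = 69. No deviation. ✓
  Risky: low deductible gives 69 − 0 = 69; high deductible gives 137 − 65 = 72. Would deviate. ✗
Try safe → low deductible, risky → high deductible:
  If types separate, low deductible earns payment 137 and high deductible earns 69.
  Safe: low deductible gives 137 − 0 = 137; high deductible gives 69 − 27 = 42. No deviation. ✓
  Risky: high deductible gives 69 − 65 = 4; low deductible gives 137 − 0 = 137. Would deviate. ✗
Neither assignment is incentive-compatible.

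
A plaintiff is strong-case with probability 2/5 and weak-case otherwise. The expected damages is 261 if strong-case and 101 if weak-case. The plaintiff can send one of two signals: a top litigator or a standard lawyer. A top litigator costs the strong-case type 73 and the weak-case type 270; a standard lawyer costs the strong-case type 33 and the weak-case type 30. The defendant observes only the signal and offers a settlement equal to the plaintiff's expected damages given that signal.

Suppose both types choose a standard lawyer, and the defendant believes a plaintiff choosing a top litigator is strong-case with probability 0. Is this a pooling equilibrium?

At the pooled signal (standard lawyer) the defendant holds the prior 2/5 and pays 2/5·261 + 3/5·101 = 165. Off-path (top litigator) belief 0 gives 0·261 + 1·101 = 101.
Strong-case: standard lawyer gives 165 − 33 = 132; top litigator gives 101 − 73 = 28. Stays. ✓
Weak-case: standard lawyer gives 165 − 30 = 135; top litigator gives 101 − 270 = -169. Stays. ✓

Yes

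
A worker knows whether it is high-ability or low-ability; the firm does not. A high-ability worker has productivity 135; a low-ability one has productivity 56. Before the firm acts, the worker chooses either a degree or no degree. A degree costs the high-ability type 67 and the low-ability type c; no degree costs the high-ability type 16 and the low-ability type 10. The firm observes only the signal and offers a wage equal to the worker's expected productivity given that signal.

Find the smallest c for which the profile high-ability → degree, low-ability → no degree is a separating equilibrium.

Under separation: degree → high-ability (pays 135); no degree → low-ability (pays 56).
High-ability: 135 − 67 = 68 ≥ 56 − 16 = 40. Holds regardless of c. ✓
Low-ability: 56 − 10 ≥ 135 − c, so c ≥ 135 − 46 = 89.

89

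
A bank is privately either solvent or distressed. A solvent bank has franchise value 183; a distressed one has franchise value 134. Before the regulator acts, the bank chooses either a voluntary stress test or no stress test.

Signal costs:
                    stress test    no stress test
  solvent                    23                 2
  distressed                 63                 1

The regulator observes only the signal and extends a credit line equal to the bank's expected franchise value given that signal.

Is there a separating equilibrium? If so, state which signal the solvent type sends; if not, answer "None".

stress test

Try solvent → stress test, distressed → no stress test:
  If types separate, stress test earns payment 183 and no stress test earns 134.
  Solvent: stress test gives 183 − 23 = 160; no stress test gives 134 − 2 = 132. No deviation. ✓
  Distressed: no stress test gives 134 − 1 = 133; stress test gives 183 − 63 = 120. No deviation. ✓
Both hold — the solvent type sends stress test.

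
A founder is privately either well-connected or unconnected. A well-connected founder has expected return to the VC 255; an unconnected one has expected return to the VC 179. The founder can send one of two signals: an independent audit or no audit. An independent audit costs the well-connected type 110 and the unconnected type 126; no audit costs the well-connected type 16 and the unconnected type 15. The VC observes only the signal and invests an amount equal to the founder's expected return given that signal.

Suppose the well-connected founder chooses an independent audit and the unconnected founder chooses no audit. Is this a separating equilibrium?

No

If types separate, audit earns payment 255 and no audit earns 179.
Well-connected: audit gives 255 − 110 = 145; no audit gives 179 − 16 = 163. Would deviate. ✗
Unconnected: no audit gives 179 − 15 = 164; audit gives 255 − 126 = 129. No deviation. ✓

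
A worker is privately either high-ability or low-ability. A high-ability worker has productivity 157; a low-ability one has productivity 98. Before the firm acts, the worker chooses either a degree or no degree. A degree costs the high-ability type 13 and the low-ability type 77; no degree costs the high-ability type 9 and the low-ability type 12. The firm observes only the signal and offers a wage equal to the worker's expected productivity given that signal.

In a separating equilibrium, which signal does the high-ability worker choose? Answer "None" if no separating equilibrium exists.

Try high-ability → degree, low-ability → no degree:
  If types separate, degree earns payment 157 and no degree earns 98.
  High-ability: degree gives 157 − 13 = 144; no degree gives 98 − 9 = 89. No deviation. ✓
  Low-ability: no degree gives 98 − 12 = 86; degree gives 157 − 77 = 80. No deviation. ✓
Both hold — the high-ability type sends degree.

degree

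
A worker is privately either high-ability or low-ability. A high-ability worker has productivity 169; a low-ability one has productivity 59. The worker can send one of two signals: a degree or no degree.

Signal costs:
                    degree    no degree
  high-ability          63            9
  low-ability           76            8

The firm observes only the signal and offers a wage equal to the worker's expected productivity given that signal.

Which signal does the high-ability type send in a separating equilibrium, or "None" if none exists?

Try high-ability → degree, low-ability → no degree:
  If types separate, degree earns payment 169 and no degree earns 59.
  High-ability: degree gives 169 − 63 = 106; no degree gives 59 − 9 = 50. No deviation. ✓
  Low-ability: no degree gives 59 − 8 = 51; degree gives 169 − 76 = 93. Would deviate. ✗
Try high-ability → no degree, low-ability → degree:
  If types separate, no degree earns payment 169 and degree earns 59.
  High-ability: no degree gives 169 − 9 = 160; degree gives 59 − 63 = -4. No deviation. ✓
  Low-ability: degree gives 59 − 76 = -17; no degree gives 169 − 8 = 161. Would deviate. ✗
Neither assignment is incentive-compatible.

None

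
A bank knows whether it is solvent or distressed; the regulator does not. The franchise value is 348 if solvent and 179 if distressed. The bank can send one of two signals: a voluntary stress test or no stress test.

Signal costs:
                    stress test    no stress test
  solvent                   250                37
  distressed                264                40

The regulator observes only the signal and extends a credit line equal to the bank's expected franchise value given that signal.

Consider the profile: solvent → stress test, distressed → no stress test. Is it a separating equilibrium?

No

Under separation the regulator infers type exactly: stress test → solvent (pays 348), no stress test → distressed (pays 179).
Solvent: stress test gives 348 − 250 = 98; no stress test gives 179 − 37 = 142. Would deviate. ✗
Distressed: no stress test gives 179 − 40 = 139; stress test gives 348 − 264 = 84. No deviation. ✓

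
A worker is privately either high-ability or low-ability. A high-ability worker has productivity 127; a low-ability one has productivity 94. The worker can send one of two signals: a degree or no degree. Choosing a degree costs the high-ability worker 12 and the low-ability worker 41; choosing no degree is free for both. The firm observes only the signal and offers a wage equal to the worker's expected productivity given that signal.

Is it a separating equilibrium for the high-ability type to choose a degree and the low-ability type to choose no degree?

Under separation the firm infers type exactly: degree → high-ability (pays 127), no degree → low-ability (pays 94).
High-ability: degree gives 127 − 12 = 115; no degree gives 94 − 0 = 94. No deviation. ✓
Low-ability: no degree gives 94 − 0 = 94; degree gives 127 − 41 = 86. No deviation. ✓
Neither type gains from mimicking the other.

Yes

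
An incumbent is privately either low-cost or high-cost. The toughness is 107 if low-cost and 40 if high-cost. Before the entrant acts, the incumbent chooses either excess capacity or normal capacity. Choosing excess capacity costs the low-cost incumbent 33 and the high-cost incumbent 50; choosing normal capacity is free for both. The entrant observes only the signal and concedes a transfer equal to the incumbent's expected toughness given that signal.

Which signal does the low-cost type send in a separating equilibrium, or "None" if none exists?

None

Try low-cost → excess capacity, high-cost → normal capacity:
  Under separation the entrant infers type exactly: excess capacity → low-cost (pays 107), normal capacity → high-cost (pays 40).
  Low-cost: excess capacity gives 107 − 33 = 74; normal capacity gives 40 − 0 = 40. No deviation. ✓
  High-cost: normal capacity gives 40 − 0 = 40; excess capacity gives 107 − 50 = 57. Would deviate. ✗
Try low-cost → normal capacity, high-cost → excess capacity:
  Under separation the entrant infers type exactly: normal capacity → low-cost (pays 107), excess capacity → high-cost (pays 40).
  Low-cost: normal capacity gives 107 − 0 = 107; excess capacity gives 40 − 33 = 7. No deviation. ✓
  High-cost: excess capacity gives 40 − 50 = -10; normal capacity gives 107 − 0 = 107. Would deviate. ✗
Neither assignment is incentive-compatible.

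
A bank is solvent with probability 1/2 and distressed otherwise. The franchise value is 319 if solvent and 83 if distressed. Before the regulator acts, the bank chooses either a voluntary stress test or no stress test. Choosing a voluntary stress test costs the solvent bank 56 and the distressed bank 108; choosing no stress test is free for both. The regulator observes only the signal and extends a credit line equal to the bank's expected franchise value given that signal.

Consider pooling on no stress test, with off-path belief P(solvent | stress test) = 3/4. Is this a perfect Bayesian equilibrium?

No

At the pooled signal (no stress test) the regulator holds the prior 1/2 and pays 1/2·319 + 1/2·83 = 201. Off-path (stress test) belief 3/4 gives 3/4·319 + 1/4·83 = 260.
Solvent: no stress test gives 201 − 0 = 201; stress test gives 260 − 56 = 204. Deviates. ✗
Distressed: no stress test gives 201 − 0 = 201; stress test gives 260 − 108 = 152. Stays. ✓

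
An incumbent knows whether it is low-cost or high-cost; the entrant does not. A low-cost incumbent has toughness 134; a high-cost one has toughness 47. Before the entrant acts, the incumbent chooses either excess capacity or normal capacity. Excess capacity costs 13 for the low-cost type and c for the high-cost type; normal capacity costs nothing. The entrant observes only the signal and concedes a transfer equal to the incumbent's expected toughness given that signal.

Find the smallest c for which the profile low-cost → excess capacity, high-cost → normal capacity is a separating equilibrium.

Under separation: excess capacity → low-cost (pays 134); normal capacity → high-cost (pays 47).
Low-cost: 134 − 13 = 121 ≥ 47 − 0 = 47. Holds regardless of c. ✓
High-cost: 47 − 0 ≥ 134 − c, so c ≥ 134 − 47 = 87.

87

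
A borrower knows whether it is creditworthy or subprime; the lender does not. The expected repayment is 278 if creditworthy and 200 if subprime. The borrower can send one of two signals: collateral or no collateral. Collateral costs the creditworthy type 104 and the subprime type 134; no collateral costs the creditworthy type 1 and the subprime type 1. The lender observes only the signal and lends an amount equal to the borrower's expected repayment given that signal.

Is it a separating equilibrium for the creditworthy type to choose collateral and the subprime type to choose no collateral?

Under separation the lender infers type exactly: collateral → creditworthy (pays 278), no collateral → subprime (pays 200).
Creditworthy: collateral gives 278 − 104 = 174; no collateral gives 200 − 1 = 199. Would deviate. ✗
Subprime: no collateral gives 200 − 1 = 199; collateral gives 278 − 134 = 144. No deviation. ✓

No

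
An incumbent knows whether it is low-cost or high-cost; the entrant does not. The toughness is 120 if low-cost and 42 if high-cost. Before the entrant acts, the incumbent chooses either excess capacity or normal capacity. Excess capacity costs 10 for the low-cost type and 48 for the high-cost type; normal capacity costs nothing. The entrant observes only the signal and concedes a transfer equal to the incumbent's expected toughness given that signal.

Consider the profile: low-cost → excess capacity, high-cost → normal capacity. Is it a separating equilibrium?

No

If types separate, excess capacity earns payment 120 and normal capacity earns 42.
Low-cost: excess capacity gives 120 − 10 = 110; normal capacity gives 42 − 0 = 42. No deviation. ✓
High-cost: normal capacity gives 42 − 0 = 42; excess capacity gives 120 − 48 = 72. Would deviate. ✗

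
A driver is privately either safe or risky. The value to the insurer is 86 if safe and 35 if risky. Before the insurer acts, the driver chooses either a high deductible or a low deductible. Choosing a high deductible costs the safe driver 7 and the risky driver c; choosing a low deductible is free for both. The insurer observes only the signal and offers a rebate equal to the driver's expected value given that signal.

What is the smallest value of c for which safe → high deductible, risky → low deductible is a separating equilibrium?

51

Under separation: high deductible → safe (pays 86); low deductible → risky (pays 35).
Safe: 86 − 7 = 79 ≥ 35 − 0 = 35. Holds regardless of c. ✓
Risky: 35 − 0 ≥ 86 − c, so c ≥ 86 − 35 = 51.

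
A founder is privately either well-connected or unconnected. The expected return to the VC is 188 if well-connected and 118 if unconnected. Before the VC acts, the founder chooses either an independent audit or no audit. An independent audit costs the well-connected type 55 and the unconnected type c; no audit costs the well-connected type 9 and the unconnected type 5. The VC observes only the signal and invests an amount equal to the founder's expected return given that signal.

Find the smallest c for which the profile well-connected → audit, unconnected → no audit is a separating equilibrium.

75

Under separation: audit → well-connected (pays 188); no audit → unconnected (pays 118).
Well-connected: 188 − 55 = 133 ≥ 118 − 9 = 109. Holds regardless of c. ✓
Unconnected: 118 − 5 ≥ 188 − c, so c ≥ 188 − 113 = 75.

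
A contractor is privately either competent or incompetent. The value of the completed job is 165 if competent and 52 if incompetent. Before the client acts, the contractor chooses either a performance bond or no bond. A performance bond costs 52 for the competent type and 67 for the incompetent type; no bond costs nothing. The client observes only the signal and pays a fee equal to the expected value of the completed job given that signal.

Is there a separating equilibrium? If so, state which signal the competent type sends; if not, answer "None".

Try competent → bond, incompetent → no bond:
  Under separation the client infers type exactly: bond → competent (pays 165), no bond → incompetent (pays 52).
  Competent: bond gives 165 − 52 = 113; no bond gives 52 − 0 = 52. No deviation. ✓
  Incompetent: no bond gives 52 − 0 = 52; bond gives 165 − 67 = 98. Would deviate. ✗
Try competent → no bond, incompetent → bond:
  Under separation the client infers type exactly: no bond → competent (pays 165), bond → incompetent (pays 52).
  Competent: no bond gives 165 − 0 = 165; bond gives 52 − 52 = 0. No deviation. ✓
  Incompetent: bond gives 52 − 67 = -15; no bond gives 165 − 0 = 165. Would deviate. ✗
Neither assignment is incentive-compatible.

None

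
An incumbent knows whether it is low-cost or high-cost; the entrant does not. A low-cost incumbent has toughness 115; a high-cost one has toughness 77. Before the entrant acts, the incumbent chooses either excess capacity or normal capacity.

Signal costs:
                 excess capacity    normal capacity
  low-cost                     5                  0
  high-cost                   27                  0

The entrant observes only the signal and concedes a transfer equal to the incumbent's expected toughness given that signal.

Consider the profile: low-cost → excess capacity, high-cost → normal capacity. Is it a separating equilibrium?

If types separate, excess capacity earns payment 115 and normal capacity earns 77.
Low-cost: excess capacity gives 115 − 5 = 110; normal capacity gives 77 − 0 = 77. No deviation. ✓
High-cost: normal capacity gives 77 − 0 = 77; excess capacity gives 115 − 27 = 88. Would deviate. ✗

No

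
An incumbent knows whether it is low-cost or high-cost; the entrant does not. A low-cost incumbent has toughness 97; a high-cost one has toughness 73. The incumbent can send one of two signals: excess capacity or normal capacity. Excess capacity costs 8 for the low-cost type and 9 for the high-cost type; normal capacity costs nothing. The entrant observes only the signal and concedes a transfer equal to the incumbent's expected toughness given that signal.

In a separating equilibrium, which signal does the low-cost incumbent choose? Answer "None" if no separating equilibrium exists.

Try low-cost → excess capacity, high-cost → normal capacity:
  If types separate, excess capacity earns payment 97 and normal capacity earns 73.
  Low-cost: excess capacity gives 97 − 8 = 89; normal capacity gives 73 − 0 = 73. No deviation. ✓
  High-cost: normal capacity gives 73 − 0 = 73; excess capacity gives 97 − 9 = 88. Would deviate. ✗
Try low-cost → normal capacity, high-cost → excess capacity:
  If types separate, normal capacity earns payment 97 and excess capacity earns 73.
  Low-cost: normal capacity gives 97 − 0 = 97; excess capacity gives 73 − 8 = 65. No deviation. ✓
  High-cost: excess capacity gives 73 − 9 = 64; normal capacity gives 97 − 0 = 97. Would deviate. ✗
Neither assignment is incentive-compatible.

None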